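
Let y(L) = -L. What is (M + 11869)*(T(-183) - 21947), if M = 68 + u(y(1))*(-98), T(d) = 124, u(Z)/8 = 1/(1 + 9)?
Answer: -1293951139/5 ≈ -2.5879e+8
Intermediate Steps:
u(Z) = ⅘ (u(Z) = 8/(1 + 9) = 8/10 = 8*(⅒) = ⅘)
M = -52/5 (M = 68 + (⅘)*(-98) = 68 - 392/5 = -52/5 ≈ -10.400)
(M + 11869)*(T(-183) - 21947) = (-52/5 + 11869)*(124 - 21947) = (59293/5)*(-21823) = -1293951139/5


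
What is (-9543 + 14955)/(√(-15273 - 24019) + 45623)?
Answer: 246911676/2081497421 - 10824*I*√9823/2081497421 ≈ 0.11862 - 0.00051539*I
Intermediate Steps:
(-9543 + 14955)/(√(-15273 - 24019) + 45623) = 5412/(√(-39292) + 45623) = 5412/(2*I*√9823 + 45623) = 5412/(45623 + 2*I*√9823)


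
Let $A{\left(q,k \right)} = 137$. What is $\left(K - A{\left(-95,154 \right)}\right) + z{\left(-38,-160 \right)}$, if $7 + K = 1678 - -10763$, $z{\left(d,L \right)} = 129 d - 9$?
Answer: $7386$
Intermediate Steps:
$z{\left(d,L \right)} = -9 + 129 d$
$K = 12434$ ($K = -7 + \left(1678 - -10763\right) = -7 + \left(1678 + 10763\right) = -7 + 12441 = 12434$)
$\left(K - A{\left(-95,154 \right)}\right) + z{\left(-38,-160 \right)} = \left(12434 - 137\right) + \left(-9 + 129 \left(-38\right)\right) = \left(12434 - 137\right) - 4911 = 12297 - 4911 = 7386$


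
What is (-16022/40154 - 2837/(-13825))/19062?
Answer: -26896813/2645467487775 ≈ -1.0167e-5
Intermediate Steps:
(-16022/40154 - 2837/(-13825))/19062 = (-16022*1/40154 - 2837*(-1/13825))*(1/19062) = (-8011/20077 + 2837/13825)*(1/19062) = -53793626/277564525*1/19062 = -26896813/2645467487775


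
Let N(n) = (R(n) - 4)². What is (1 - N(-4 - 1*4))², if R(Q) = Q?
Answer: 20449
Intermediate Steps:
N(n) = (-4 + n)² (N(n) = (n - 4)² = (-4 + n)²)
(1 - N(-4 - 1*4))² = (1 - (-4 + (-4 - 1*4))²)² = (1 - (-4 + (-4 - 4))²)² = (1 - (-4 - 8)²)² = (1 - 1*(-12)²)² = (1 - 1*144)² = (1 - 144)² = (-143)² = 20449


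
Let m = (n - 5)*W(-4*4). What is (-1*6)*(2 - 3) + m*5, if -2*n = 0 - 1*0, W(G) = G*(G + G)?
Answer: -12794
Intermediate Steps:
W(G) = 2*G² (W(G) = G*(2*G) = 2*G²)
n = 0 (n = -(0 - 1*0)/2 = -(0 + 0)/2 = -½*0 = 0)
m = -2560 (m = (0 - 5)*(2*(-4*4)²) = -10*(-16)² = -10*256 = -5*512 = -2560)
(-1*6)*(2 - 3) + m*5 = (-1*6)*(2 - 3) - 2560*5 = -6*(-1) - 12800 = 6 - 12800 = -12794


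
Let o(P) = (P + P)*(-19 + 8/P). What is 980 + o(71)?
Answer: -1702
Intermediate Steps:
o(P) = 2*P*(-19 + 8/P) (o(P) = (2*P)*(-19 + 8/P) = 2*P*(-19 + 8/P))
980 + o(71) = 980 + (16 - 38*71) = 980 + (16 - 2698) = 980 - 2682 = -1702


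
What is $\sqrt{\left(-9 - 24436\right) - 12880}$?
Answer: $5 i \sqrt{1493} \approx 193.2 i$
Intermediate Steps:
$\sqrt{\left(-9 - 24436\right) - 12880} = \sqrt{-24445 - 12880} = \sqrt{-37325} = 5 i \sqrt{1493}$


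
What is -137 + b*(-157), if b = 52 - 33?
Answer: -3120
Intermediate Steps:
b = 19
-137 + b*(-157) = -137 + 19*(-157) = -137 - 2983 = -3120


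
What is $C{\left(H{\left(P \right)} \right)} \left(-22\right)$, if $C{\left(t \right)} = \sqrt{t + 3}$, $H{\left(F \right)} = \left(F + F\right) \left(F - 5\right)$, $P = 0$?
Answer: $- 22 \sqrt{3} \approx -38.105$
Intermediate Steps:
$H{\left(F \right)} = 2 F \left(-5 + F\right)$
$C{\left(t \right)} = \sqrt{3 + t}$
$C{\left(H{\left(P \right)} \right)} \left(-22\right) = \sqrt{3 + 2 \cdot 0 \left(-5 + 0\right)} \left(-22\right) = \sqrt{3 + 2 \cdot 0 \left(-5\right)} \left(-22\right) = \sqrt{3 + 0} \left(-22\right) = \sqrt{3} \left(-22\right) = - 22 \sqrt{3}$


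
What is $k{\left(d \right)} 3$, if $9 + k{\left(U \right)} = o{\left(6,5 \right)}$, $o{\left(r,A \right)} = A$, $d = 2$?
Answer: $-12$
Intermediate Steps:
$k{\left(U \right)} = -4$ ($k{\left(U \right)} = -9 + 5 = -4$)
$k{\left(d \right)} 3 = \left(-4\right) 3 = -12$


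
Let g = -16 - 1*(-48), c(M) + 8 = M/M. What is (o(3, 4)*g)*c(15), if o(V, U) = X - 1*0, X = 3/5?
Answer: -672/5 ≈ -134.40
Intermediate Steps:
c(M) = -7 (c(M) = -8 + M/M = -8 + 1 = -7)
X = ⅗ (X = 3*(⅕) = ⅗ ≈ 0.60000)
o(V, U) = ⅗ (o(V, U) = ⅗ - 1*0 = ⅗ + 0 = ⅗)
g = 32 (g = -16 + 48 = 32)
(o(3, 4)*g)*c(15) = ((⅗)*32)*(-7) = (96/5)*(-7) = -672/5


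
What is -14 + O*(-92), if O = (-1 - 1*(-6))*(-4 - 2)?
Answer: 2746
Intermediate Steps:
O = -30 (O = (-1 + 6)*(-6) = 5*(-6) = -30)
-14 + O*(-92) = -14 - 30*(-92) = -14 + 2760 = 2746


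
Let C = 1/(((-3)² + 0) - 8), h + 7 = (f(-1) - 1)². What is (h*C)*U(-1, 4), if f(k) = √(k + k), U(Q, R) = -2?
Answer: 16 + 4*I*√2 ≈ 16.0 + 5.6569*I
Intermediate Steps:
f(k) = √2*√k (f(k) = √(2*k) = √2*√k)
h = -7 + (-1 + I*√2)² (h = -7 + (√2*√(-1) - 1)² = -7 + (√2*I - 1)² = -7 + (I*√2 - 1)² = -7 + (-1 + I*√2)² ≈ -8.0 - 2.8284*I)
C = 1 (C = 1/((9 + 0) - 8) = 1/(9 - 8) = 1/1 = 1)
(h*C)*U(-1, 4) = ((-7 + (1 - I*√2)²)*1)*(-2) = (-7 + (1 - I*√2)²)*(-2) = 14 - 2*(1 - I*√2)²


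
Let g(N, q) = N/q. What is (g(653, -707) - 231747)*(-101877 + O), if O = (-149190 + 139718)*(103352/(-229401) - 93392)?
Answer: -4749369664715870649166/23169501 ≈ -2.0498e+14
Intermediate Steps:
O = 202931173664768/229401 (O = -9472*(103352*(-1/229401) - 93392) = -9472*(-103352/229401 - 93392) = -9472*(-21424321544/229401) = 202931173664768/229401 ≈ 8.8461e+8)
(g(653, -707) - 231747)*(-101877 + O) = (653/(-707) - 231747)*(-101877 + 202931173664768/229401) = (653*(-1/707) - 231747)*(202907802979091/229401) = (-653/707 - 231747)*(202907802979091/229401) = -163845782/707*202907802979091/229401 = -4749369664715870649166/23169501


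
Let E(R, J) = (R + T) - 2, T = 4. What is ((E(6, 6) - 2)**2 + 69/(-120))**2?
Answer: 2007889/1600 ≈ 1254.9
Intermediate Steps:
E(R, J) = 2 + R (E(R, J) = (R + 4) - 2 = (4 + R) - 2 = 2 + R)
((E(6, 6) - 2)**2 + 69/(-120))**2 = (((2 + 6) - 2)**2 + 69/(-120))**2 = ((8 - 2)**2 + 69*(-1/120))**2 = (6**2 - 23/40)**2 = (36 - 23/40)**2 = (1417/40)**2 = 2007889/1600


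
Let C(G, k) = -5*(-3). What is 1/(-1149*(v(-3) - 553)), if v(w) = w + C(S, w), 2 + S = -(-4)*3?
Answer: 1/621609 ≈ 1.6087e-6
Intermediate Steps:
S = 10 (S = -2 - (-4)*3 = -2 - 1*(-12) = -2 + 12 = 10)
C(G, k) = 15
v(w) = 15 + w (v(w) = w + 15 = 15 + w)
1/(-1149*(v(-3) - 553)) = 1/(-1149*((15 - 3) - 553)) = 1/(-1149*(12 - 553)) = 1/(-1149*(-541)) = 1/621609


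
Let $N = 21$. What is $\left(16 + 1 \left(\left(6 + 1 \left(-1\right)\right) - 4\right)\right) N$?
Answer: $357$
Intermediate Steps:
$\left(16 + 1 \left(\left(6 + 1 \left(-1\right)\right) - 4\right)\right) N = \left(16 + 1 \left(\left(6 + 1 \left(-1\right)\right) - 4\right)\right) 21 = \left(16 + 1 \left(\left(6 - 1\right) - 4\right)\right) 21 = \left(16 + 1 \left(5 - 4\right)\right) 21 = \left(16 + 1 \cdot 1\right) 21 = \left(16 + 1\right) 21 = 17 \cdot 21 = 357$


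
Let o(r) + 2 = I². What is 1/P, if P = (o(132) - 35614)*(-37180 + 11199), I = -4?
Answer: 1/924923600 ≈ 1.0812e-9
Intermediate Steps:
o(r) = 14 (o(r) = -2 + (-4)² = -2 + 16 = 14)
P = 924923600 (P = (14 - 35614)*(-37180 + 11199) = -35600*(-25981) = 924923600)
1/P = 1/924923600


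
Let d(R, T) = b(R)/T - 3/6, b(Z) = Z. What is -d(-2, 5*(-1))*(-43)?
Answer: -43/10 ≈ -4.3000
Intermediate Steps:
d(R, T) = -1/2 + R/T (d(R, T) = R/T - 3/6 = R/T - 3*1/6 = R/T - 1/2 = -1/2 + R/T)
-d(-2, 5*(-1))*(-43) = -(-2 - 5*(-1)/2)/(5*(-1))*(-43) = -(-2 - 1/2*(-5))/(-5)*(-43) = -(-1)*(-2 + 5/2)/5*(-43) = -(-1)/(5*2)*(-43) = -1*(-1/10)*(-43) = (1/10)*(-43) = -43/10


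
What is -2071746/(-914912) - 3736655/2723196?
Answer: 277882490107/311435587344 ≈ 0.89226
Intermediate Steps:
-2071746/(-914912) - 3736655/2723196 = -2071746*(-1/914912) - 3736655*1/2723196 = 1035873/457456 - 3736655/2723196 = 277882490107/311435587344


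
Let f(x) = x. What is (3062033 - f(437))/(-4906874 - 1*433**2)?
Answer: -1020532/1698121 ≈ -0.60098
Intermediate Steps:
(3062033 - f(437))/(-4906874 - 1*433**2) = (3062033 - 1*437)/(-4906874 - 1*433**2) = (3062033 - 437)/(-4906874 - 1*187489) = 3061596/(-4906874 - 187489) = 3061596/(-5094363) = 3061596*(-1/5094363) = -1020532/1698121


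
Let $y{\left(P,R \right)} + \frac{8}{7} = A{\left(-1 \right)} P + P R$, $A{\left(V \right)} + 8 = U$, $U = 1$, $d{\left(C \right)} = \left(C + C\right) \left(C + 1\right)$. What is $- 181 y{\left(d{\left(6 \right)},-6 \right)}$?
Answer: $\frac{1385012}{7} \approx 1.9786 \cdot 10^{5}$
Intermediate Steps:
$d{\left(C \right)} = 2 C \left(1 + C\right)$
$A{\left(V \right)} = -7$ ($A{\left(V \right)} = -8 + 1 = -7$)
$y{\left(P,R \right)} = - \frac{8}{7} - 7 P + P R$ ($y{\left(P,R \right)} = - \frac{8}{7} + \left(- 7 P + P R\right) = - \frac{8}{7} - 7 P + P R$)
$- 181 y{\left(d{\left(6 \right)},-6 \right)} = - 181 \left(- \frac{8}{7} - 7 \cdot 2 \cdot 6 \left(1 + 6\right) + 2 \cdot 6 \left(1 + 6\right) \left(-6\right)\right) = - 181 \left(- \frac{8}{7} - 7 \cdot 2 \cdot 6 \cdot 7 + 2 \cdot 6 \cdot 7 \left(-6\right)\right) = - 181 \left(- \frac{8}{7} - 588 + 84 \left(-6\right)\right) = - 181 \left(- \frac{8}{7} - 588 - 504\right) = \left(-181\right) \left(- \frac{7652}{7}\right) = \frac{1385012}{7}$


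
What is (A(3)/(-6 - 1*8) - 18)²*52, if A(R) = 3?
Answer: 845325/49 ≈ 17252.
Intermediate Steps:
(A(3)/(-6 - 1*8) - 18)²*52 = (3/(-6 - 1*8) - 18)²*52 = (3/(-6 - 8) - 18)²*52 = (3/(-14) - 18)²*52 = (3*(-1/14) - 18)²*52 = (-3/14 - 18)²*52 = (-255/14)²*52 = (65025/196)*52 = 845325/49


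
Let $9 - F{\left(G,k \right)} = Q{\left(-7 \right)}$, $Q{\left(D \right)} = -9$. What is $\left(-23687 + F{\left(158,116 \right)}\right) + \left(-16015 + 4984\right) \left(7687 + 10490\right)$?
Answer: $-200534156$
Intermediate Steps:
$F{\left(G,k \right)} = 18$ ($F{\left(G,k \right)} = 9 - -9 = 9 + 9 = 18$)
$\left(-23687 + F{\left(158,116 \right)}\right) + \left(-16015 + 4984\right) \left(7687 + 10490\right) = \left(-23687 + 18\right) + \left(-16015 + 4984\right) \left(7687 + 10490\right) = -23669 - 200510487 = -200534156$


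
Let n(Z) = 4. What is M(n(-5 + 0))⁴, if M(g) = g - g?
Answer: 0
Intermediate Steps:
M(g) = 0
M(n(-5 + 0))⁴ = 0⁴ = 0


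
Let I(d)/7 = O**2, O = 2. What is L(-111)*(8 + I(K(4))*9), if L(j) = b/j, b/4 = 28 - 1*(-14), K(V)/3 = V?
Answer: -14560/37 ≈ -393.51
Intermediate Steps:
K(V) = 3*V
b = 168 (b = 4*(28 - 1*(-14)) = 4*(28 + 14) = 4*42 = 168)
I(d) = 28 (I(d) = 7*2**2 = 7*4 = 28)
L(j) = 168/j
L(-111)*(8 + I(K(4))*9) = (168/(-111))*(8 + 28*9) = (168*(-1/111))*(8 + 252) = -56/37*260 = -14560/37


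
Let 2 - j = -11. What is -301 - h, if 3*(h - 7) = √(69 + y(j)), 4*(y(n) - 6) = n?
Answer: -308 - √313/6 ≈ -310.95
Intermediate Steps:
j = 13 (j = 2 - 1*(-11) = 2 + 11 = 13)
y(n) = 6 + n/4
h = 7 + √313/6 (h = 7 + √(69 + (6 + (¼)*13))/3 = 7 + √(69 + (6 + 13/4))/3 = 7 + √(69 + 37/4)/3 = 7 + √(313/4)/3 = 7 + (√313/2)/3 = 7 + √313/6 ≈ 9.9486)
-301 - h = -301 - (7 + √313/6) = -301 + (-7 - √313/6) = -308 - √313/6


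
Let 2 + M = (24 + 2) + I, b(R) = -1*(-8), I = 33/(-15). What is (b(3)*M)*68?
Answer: 59296/5 ≈ 11859.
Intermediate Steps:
I = -11/5 (I = 33*(-1/15) = -11/5 ≈ -2.2000)
b(R) = 8
M = 109/5 (M = -2 + ((24 + 2) - 11/5) = -2 + (26 - 11/5) = -2 + 119/5 = 109/5 ≈ 21.800)
(b(3)*M)*68 = (8*(109/5))*68 = (872/5)*68 = 59296/5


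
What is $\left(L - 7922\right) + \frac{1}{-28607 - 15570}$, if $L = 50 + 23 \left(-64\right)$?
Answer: $- \frac{412789889}{44177} \approx -9344.0$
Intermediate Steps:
$L = -1422$ ($L = 50 - 1472 = -1422$)
$\left(L - 7922\right) + \frac{1}{-28607 - 15570} = \left(-1422 - 7922\right) + \frac{1}{-28607 - 15570} = -9344 + \frac{1}{-44177} = -9344 - \frac{1}{44177} = - \frac{412789889}{44177}$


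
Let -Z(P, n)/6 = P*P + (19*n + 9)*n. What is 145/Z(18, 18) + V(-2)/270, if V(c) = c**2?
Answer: 2227/199260 ≈ 0.011176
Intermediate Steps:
Z(P, n) = -6*P**2 - 6*n*(9 + 19*n) (Z(P, n) = -6*(P*P + (19*n + 9)*n) = -6*(P**2 + (9 + 19*n)*n) = -6*(P**2 + n*(9 + 19*n)) = -6*P**2 - 6*n*(9 + 19*n))
145/Z(18, 18) + V(-2)/270 = 145/(-114*18**2 - 54*18 - 6*18**2) + (-2)**2/270 = 145/(-114*324 - 972 - 6*324) + 4*(1/270) = 145/(-36936 - 972 - 1944) + 2/135 = 145/(-39852) + 2/135 = 145*(-1/39852) + 2/135 = -145/39852 + 2/135 = 2227/199260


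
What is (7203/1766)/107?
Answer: 7203/188962 ≈ 0.038119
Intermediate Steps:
(7203/1766)/107 = (7203*(1/1766))*(1/107) = (7203/1766)*(1/107) = 7203/188962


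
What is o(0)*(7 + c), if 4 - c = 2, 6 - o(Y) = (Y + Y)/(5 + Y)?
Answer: 54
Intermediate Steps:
o(Y) = 6 - 2*Y/(5 + Y) (o(Y) = 6 - (Y + Y)/(5 + Y) = 6 - 2*Y/(5 + Y))
c = 2 (c = 4 - 1*2 = 4 - 2 = 2)
o(0)*(7 + c) = (2*(15 + 2*0)/(5 + 0))*(7 + 2) = (2*(15 + 0)/5)*9 = (2*(1/5)*15)*9 = 6*9 = 54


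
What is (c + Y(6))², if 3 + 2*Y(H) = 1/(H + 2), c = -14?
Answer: 61009/256 ≈ 238.32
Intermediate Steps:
Y(H) = -3/2 + 1/(2*(2 + H)) (Y(H) = -3/2 + 1/(2*(H + 2)) = -3/2 + 1/(2*(2 + H)))
(c + Y(6))² = (-14 + (-5 - 3*6)/(2*(2 + 6)))² = (-14 + (½)*(-5 - 18)/8)² = (-14 + (½)*(⅛)*(-23))² = (-14 - 23/16)² = (-247/16)² = 61009/256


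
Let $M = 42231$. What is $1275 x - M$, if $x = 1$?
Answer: $-40956$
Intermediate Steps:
$1275 x - M = 1275 \cdot 1 - 42231 = 1275 - 42231 = -40956$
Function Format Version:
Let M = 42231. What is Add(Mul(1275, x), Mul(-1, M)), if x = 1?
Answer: -40956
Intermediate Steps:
Add(Mul(1275, x), Mul(-1, M)) = Add(Mul(1275, 1), Mul(-1, 42231)) = Add(1275, -42231) = -40956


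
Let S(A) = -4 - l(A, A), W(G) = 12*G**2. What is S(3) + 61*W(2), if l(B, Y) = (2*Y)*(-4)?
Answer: 2948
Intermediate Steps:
l(B, Y) = -8*Y
S(A) = -4 + 8*A (S(A) = -4 - (-8)*A = -4 + 8*A)
S(3) + 61*W(2) = (-4 + 8*3) + 61*(12*2**2) = (-4 + 24) + 61*(12*4) = 20 + 61*48 = 20 + 2928 = 2948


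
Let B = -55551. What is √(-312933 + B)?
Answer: 2*I*√92121 ≈ 607.03*I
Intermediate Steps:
√(-312933 + B) = √(-312933 - 55551) = √(-368484) = 2*I*√92121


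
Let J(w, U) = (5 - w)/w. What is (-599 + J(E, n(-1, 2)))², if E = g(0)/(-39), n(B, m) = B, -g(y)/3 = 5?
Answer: 344569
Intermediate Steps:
g(y) = -15 (g(y) = -3*5 = -15)
E = 5/13 (E = -15/(-39) = -15*(-1/39) = 5/13 ≈ 0.38462)
J(w, U) = (5 - w)/w
(-599 + J(E, n(-1, 2)))² = (-599 + (5 - 1*5/13)/(5/13))² = (-599 + 13*(5 - 5/13)/5)² = (-599 + (13/5)*(60/13))² = (-599 + 12)² = (-587)² = 344569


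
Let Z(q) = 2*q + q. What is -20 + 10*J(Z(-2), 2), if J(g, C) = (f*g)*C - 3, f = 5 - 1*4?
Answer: -170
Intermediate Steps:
Z(q) = 3*q
f = 1 (f = 5 - 4 = 1)
J(g, C) = -3 + C*g (J(g, C) = (1*g)*C - 3 = g*C - 3 = C*g - 3 = -3 + C*g)
-20 + 10*J(Z(-2), 2) = -20 + 10*(-3 + 2*(3*(-2))) = -20 + 10*(-3 + 2*(-6)) = -20 + 10*(-3 - 12) = -20 + 10*(-15) = -20 - 150 = -170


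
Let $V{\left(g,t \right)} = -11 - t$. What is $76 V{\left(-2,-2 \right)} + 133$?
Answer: $-551$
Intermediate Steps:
$76 V{\left(-2,-2 \right)} + 133 = 76 \left(-11 - -2\right) + 133 = 76 \left(-11 + 2\right) + 133 = 76 \left(-9\right) + 133 = -684 + 133 = -551$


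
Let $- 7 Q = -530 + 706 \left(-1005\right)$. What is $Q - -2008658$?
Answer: $\frac{14770666}{7} \approx 2.1101 \cdot 10^{6}$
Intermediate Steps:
$Q = \frac{710060}{7}$ ($Q = - \frac{-530 + 706 \left(-1005\right)}{7} = - \frac{-530 - 709530}{7} = \left(- \frac{1}{7}\right) \left(-710060\right) = \frac{710060}{7} \approx 1.0144 \cdot 10^{5}$)
$Q - -2008658 = \frac{710060}{7} - -2008658 = \frac{710060}{7} + 2008658 = \frac{14770666}{7}$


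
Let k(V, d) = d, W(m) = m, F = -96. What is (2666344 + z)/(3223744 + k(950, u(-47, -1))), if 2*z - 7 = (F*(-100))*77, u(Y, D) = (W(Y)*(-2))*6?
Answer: 6071895/6448616 ≈ 0.94158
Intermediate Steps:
u(Y, D) = -12*Y (u(Y, D) = (Y*(-2))*6 = -2*Y*6 = -12*Y)
z = 739207/2 (z = 7/2 + (-96*(-100)*77)/2 = 7/2 + (9600*77)/2 = 7/2 + (½)*739200 = 7/2 + 369600 = 739207/2 ≈ 3.6960e+5)
(2666344 + z)/(3223744 + k(950, u(-47, -1))) = (2666344 + 739207/2)/(3223744 - 12*(-47)) = 6071895/(2*(3223744 + 564)) = (6071895/2)/3224308 = (6071895/2)*(1/3224308) = 6071895/6448616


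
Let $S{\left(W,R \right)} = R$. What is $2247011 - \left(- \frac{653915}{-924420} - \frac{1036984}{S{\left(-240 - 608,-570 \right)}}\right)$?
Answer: $\frac{13144830071473}{5854660} \approx 2.2452 \cdot 10^{6}$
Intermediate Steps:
$2247011 - \left(- \frac{653915}{-924420} - \frac{1036984}{S{\left(-240 - 608,-570 \right)}}\right) = 2247011 - \left(- \frac{653915}{-924420} - \frac{1036984}{-570}\right) = 2247011 - \left(\left(-653915\right) \left(- \frac{1}{924420}\right) - - \frac{518492}{285}\right) = 2247011 - \left(\frac{130783}{184884} + \frac{518492}{285}\right) = 2247011 - \frac{10655349787}{5854660} = \frac{13144830071473}{5854660}$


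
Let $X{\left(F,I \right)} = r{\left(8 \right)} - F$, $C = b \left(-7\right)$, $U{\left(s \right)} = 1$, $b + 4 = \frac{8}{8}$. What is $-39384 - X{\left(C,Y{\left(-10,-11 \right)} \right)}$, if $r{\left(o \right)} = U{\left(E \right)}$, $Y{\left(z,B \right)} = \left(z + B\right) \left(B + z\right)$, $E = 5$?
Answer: $-39364$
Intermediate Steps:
$b = -3$ ($b = -4 + \frac{8}{8} = -4 + 8 \cdot \frac{1}{8} = -4 + 1 = -3$)
$Y{\left(z,B \right)} = \left(B + z\right)^{2}$ ($Y{\left(z,B \right)} = \left(B + z\right) \left(B + z\right) = \left(B + z\right)^{2}$)
$r{\left(o \right)} = 1$
$C = 21$ ($C = \left(-3\right) \left(-7\right) = 21$)
$X{\left(F,I \right)} = 1 - F$
$-39384 - X{\left(C,Y{\left(-10,-11 \right)} \right)} = -39384 - \left(1 - 21\right) = -39384 - -20 = -39384 + 20 = -39364$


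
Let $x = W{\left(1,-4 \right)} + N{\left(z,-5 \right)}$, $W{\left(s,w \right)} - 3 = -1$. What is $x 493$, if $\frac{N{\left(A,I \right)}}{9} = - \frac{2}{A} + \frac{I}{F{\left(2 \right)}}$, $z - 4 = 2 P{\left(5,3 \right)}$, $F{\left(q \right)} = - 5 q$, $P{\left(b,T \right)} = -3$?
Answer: $\frac{15283}{2} \approx 7641.5$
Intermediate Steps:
$W{\left(s,w \right)} = 2$ ($W{\left(s,w \right)} = 3 - 1 = 2$)
$z = -2$ ($z = 4 + 2 \left(-3\right) = 4 - 6 = -2$)
$N{\left(A,I \right)} = - \frac{18}{A} - \frac{9 I}{10}$ ($N{\left(A,I \right)} = 9 \left(- \frac{2}{A} + \frac{I}{\left(-5\right) 2}\right) = 9 \left(- \frac{2}{A} + \frac{I}{-10}\right) = 9 \left(- \frac{2}{A} + I \left(- \frac{1}{10}\right)\right) = 9 \left(- \frac{2}{A} - \frac{I}{10}\right) = - \frac{18}{A} - \frac{9 I}{10}$)
$x = \frac{31}{2}$ ($x = 2 - \left(- \frac{9}{2} + \frac{18}{-2}\right) = 2 + \left(\left(-18\right) \left(- \frac{1}{2}\right) + \frac{9}{2}\right) = 2 + \left(9 + \frac{9}{2}\right) = 2 + \frac{27}{2} = \frac{31}{2} \approx 15.5$)
$x 493 = \frac{31}{2} \cdot 493 = \frac{15283}{2}$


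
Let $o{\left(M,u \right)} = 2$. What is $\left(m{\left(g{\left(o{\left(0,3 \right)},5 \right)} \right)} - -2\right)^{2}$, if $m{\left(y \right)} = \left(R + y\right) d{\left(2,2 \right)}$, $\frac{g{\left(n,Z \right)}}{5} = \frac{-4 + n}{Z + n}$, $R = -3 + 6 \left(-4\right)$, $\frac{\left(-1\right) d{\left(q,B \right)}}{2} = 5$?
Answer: $\frac{4016016}{49} \approx 81960.0$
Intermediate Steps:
$d{\left(q,B \right)} = -10$ ($d{\left(q,B \right)} = \left(-2\right) 5 = -10$)
$R = -27$ ($R = -3 - 24 = -27$)
$g{\left(n,Z \right)} = \frac{5 \left(-4 + n\right)}{Z + n}$ ($g{\left(n,Z \right)} = 5 \frac{-4 + n}{Z + n} = \frac{5 \left(-4 + n\right)}{Z + n}$)
$m{\left(y \right)} = 270 - 10 y$ ($m{\left(y \right)} = \left(-27 + y\right) \left(-10\right) = 270 - 10 y$)
$\left(m{\left(g{\left(o{\left(0,3 \right)},5 \right)} \right)} - -2\right)^{2} = \left(\left(270 - 10 \frac{5 \left(-4 + 2\right)}{5 + 2}\right) - -2\right)^{2} = \left(\left(270 - 10 \cdot 5 \cdot \frac{1}{7} \left(-2\right)\right) + 2\right)^{2} = \left(\left(270 - - \frac{100}{7}\right) + 2\right)^{2} = \left(\left(270 + \frac{100}{7}\right) + 2\right)^{2} = \left(\frac{1990}{7} + 2\right)^{2} = \left(\frac{2004}{7}\right)^{2} = \frac{4016016}{49}$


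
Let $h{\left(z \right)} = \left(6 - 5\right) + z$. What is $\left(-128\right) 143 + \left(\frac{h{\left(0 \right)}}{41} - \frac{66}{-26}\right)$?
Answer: $- \frac{9754666}{533} \approx -18301.0$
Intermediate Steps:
$h{\left(z \right)} = 1 + z$
$\left(-128\right) 143 + \left(\frac{h{\left(0 \right)}}{41} - \frac{66}{-26}\right) = \left(-128\right) 143 + \left(\frac{1 + 0}{41} - \frac{66}{-26}\right) = -18304 + \left(1 \cdot \frac{1}{41} - - \frac{33}{13}\right) = -18304 + \left(\frac{1}{41} + \frac{33}{13}\right) = -18304 + \frac{1366}{533} = - \frac{9754666}{533}$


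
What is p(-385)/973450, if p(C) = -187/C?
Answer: 17/34070750 ≈ 4.9896e-7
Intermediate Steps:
p(-385)/973450 = -187/(-385)/973450 = -187*(-1/385)*(1/973450) = (17/35)*(1/973450) = 17/34070750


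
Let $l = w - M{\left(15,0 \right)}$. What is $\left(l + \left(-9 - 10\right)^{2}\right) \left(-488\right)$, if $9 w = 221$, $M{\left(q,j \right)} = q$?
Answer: $- \frac{1627480}{9} \approx -1.8083 \cdot 10^{5}$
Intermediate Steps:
$w = \frac{221}{9}$ ($w = \frac{1}{9} \cdot 221 = \frac{221}{9} \approx 24.556$)
$l = \frac{86}{9}$ ($l = \frac{221}{9} - 15 = \frac{86}{9} \approx 9.5556$)
$\left(l + \left(-9 - 10\right)^{2}\right) \left(-488\right) = \left(\frac{86}{9} + \left(-9 - 10\right)^{2}\right) \left(-488\right) = \left(\frac{86}{9} + \left(-19\right)^{2}\right) \left(-488\right) = \left(\frac{86}{9} + 361\right) \left(-488\right) = \frac{3335}{9} \left(-488\right) = - \frac{1627480}{9}$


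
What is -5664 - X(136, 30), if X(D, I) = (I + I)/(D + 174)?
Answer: -175590/31 ≈ -5664.2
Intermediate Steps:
X(D, I) = 2*I/(174 + D) (X(D, I) = (2*I)/(174 + D) = 2*I/(174 + D))
-5664 - X(136, 30) = -5664 - 2*30/(174 + 136) = -5664 - 2*30/310 = -5664 - 1*6/31 = -5664 - 6/31 = -175590/31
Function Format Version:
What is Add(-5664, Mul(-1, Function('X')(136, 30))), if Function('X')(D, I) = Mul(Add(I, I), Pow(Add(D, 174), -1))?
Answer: Rational(-175590, 31) ≈ -5664.2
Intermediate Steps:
Function('X')(D, I) = Mul(2, I, Pow(Add(174, D), -1)) (Function('X')(D, I) = Mul(Mul(2, I), Pow(Add(174, D), -1)) = Mul(2, I, Pow(Add(174, D), -1)))
Add(-5664, Mul(-1, Function('X')(136, 30))) = Add(-5664, Mul(-1, Mul(2, 30, Pow(Add(174, 136), -1)))) = Add(-5664, Mul(-1, Mul(2, 30, Pow(310, -1)))) = Add(-5664, Mul(-1, Mul(2, 30, Rational(1, 310)))) = Add(-5664, Mul(-1, Rational(6, 31))) = Add(-5664, Rational(-6, 31)) = Rational(-175590, 31)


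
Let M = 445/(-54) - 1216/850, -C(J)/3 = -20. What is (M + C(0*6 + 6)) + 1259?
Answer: 30049093/22950 ≈ 1309.3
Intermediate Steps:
C(J) = 60 (C(J) = -3*(-20) = 60)
M = -221957/22950 (M = 445*(-1/54) - 1216*1/850 = -445/54 - 608/425 = -221957/22950 ≈ -9.6713)
(M + C(0*6 + 6)) + 1259 = (-221957/22950 + 60) + 1259 = 1155043/22950 + 1259 = 30049093/22950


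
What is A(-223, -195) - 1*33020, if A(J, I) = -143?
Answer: -33163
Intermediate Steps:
A(-223, -195) - 1*33020 = -143 - 1*33020 = -143 - 33020 = -33163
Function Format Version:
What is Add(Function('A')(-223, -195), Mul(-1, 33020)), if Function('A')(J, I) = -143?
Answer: -33163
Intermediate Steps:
Add(Function('A')(-223, -195), Mul(-1, 33020)) = Add(-143, Mul(-1, 33020)) = Add(-143, -33020) = -33163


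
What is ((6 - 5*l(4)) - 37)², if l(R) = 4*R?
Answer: 12321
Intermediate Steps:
((6 - 5*l(4)) - 37)² = ((6 - 20*4) - 37)² = ((6 - 5*16) - 37)² = ((6 - 80) - 37)² = (-74 - 37)² = (-111)² = 12321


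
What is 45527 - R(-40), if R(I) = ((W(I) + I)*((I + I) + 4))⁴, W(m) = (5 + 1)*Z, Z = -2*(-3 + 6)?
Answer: -1113034787409449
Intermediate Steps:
Z = -6 (Z = -2*3 = -6)
W(m) = -36 (W(m) = (5 + 1)*(-6) = 6*(-6) = -36)
R(I) = (-36 + I)⁴*(4 + 2*I)⁴ (R(I) = ((-36 + I)*((I + I) + 4))⁴ = ((-36 + I)*(2*I + 4))⁴ = ((-36 + I)*(4 + 2*I))⁴ = (-36 + I)⁴*(4 + 2*I)⁴)
45527 - R(-40) = 45527 - 16*(-36 - 40)⁴*(2 - 40)⁴ = 45527 - 16*(-76)⁴*(-38)⁴ = 45527 - 16*33362176*2085136 = 45527 - 1*1113034787454976 = 45527 - 1113034787454976 = -1113034787409449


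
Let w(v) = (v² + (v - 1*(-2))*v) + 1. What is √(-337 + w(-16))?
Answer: 12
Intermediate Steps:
w(v) = 1 + v² + v*(2 + v) (w(v) = (v² + (v + 2)*v) + 1 = (v² + (2 + v)*v) + 1 = (v² + v*(2 + v)) + 1 = 1 + v² + v*(2 + v))
√(-337 + w(-16)) = √(-337 + (1 + 2*(-16) + 2*(-16)²)) = √(-337 + (1 - 32 + 2*256)) = √(-337 + (1 - 32 + 512)) = √(-337 + 481) = √144 = 12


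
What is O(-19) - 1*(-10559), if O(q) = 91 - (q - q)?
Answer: 10650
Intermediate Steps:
O(q) = 91 (O(q) = 91 - 1*0 = 91 + 0 = 91)
O(-19) - 1*(-10559) = 91 - 1*(-10559) = 91 + 10559 = 10650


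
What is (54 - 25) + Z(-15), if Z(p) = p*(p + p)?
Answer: 479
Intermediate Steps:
Z(p) = 2*p² (Z(p) = p*(2*p) = 2*p²)
(54 - 25) + Z(-15) = (54 - 25) + 2*(-15)² = 29 + 2*225 = 29 + 450 = 479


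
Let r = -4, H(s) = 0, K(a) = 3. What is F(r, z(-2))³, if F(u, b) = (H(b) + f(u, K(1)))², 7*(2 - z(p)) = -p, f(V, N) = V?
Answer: 4096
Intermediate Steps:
z(p) = 2 + p/7 (z(p) = 2 - (-1)*p/7 = 2 + p/7)
F(u, b) = u² (F(u, b) = (0 + u)² = u²)
F(r, z(-2))³ = ((-4)²)³ = 16³ = 4096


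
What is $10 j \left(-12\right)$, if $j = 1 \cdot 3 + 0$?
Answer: $-360$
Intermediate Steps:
$j = 3$ ($j = 3 + 0 = 3$)
$10 j \left(-12\right) = 10 \cdot 3 \left(-12\right) = 30 \left(-12\right) = -360$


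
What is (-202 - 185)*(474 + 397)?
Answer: -337077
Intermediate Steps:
(-202 - 185)*(474 + 397) = -387*871 = -337077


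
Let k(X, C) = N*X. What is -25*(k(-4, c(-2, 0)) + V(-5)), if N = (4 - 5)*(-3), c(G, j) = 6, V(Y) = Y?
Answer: 425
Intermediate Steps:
N = 3 (N = -1*(-3) = 3)
k(X, C) = 3*X
-25*(k(-4, c(-2, 0)) + V(-5)) = -25*(3*(-4) - 5) = -25*(-12 - 5) = -25*(-17) = 425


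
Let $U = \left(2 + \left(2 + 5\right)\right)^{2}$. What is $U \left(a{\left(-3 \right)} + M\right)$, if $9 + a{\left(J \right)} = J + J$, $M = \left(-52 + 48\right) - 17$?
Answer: $-2916$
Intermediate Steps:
$M = -21$ ($M = -4 - 17 = -21$)
$U = 81$ ($U = \left(2 + 7\right)^{2} = 9^{2} = 81$)
$a{\left(J \right)} = -9 + 2 J$ ($a{\left(J \right)} = -9 + \left(J + J\right) = -9 + 2 J$)
$U \left(a{\left(-3 \right)} + M\right) = 81 \left(\left(-9 + 2 \left(-3\right)\right) - 21\right) = 81 \left(\left(-9 - 6\right) - 21\right) = 81 \left(-15 - 21\right) = 81 \left(-36\right) = -2916$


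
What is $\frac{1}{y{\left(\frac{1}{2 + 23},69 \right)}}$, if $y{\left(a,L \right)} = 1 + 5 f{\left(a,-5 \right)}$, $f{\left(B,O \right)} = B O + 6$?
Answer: $\frac{1}{30} \approx 0.033333$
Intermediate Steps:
$f{\left(B,O \right)} = 6 + B O$
$y{\left(a,L \right)} = 31 - 25 a$ ($y{\left(a,L \right)} = 1 + 5 \left(6 + a \left(-5\right)\right) = 1 + 5 \left(6 - 5 a\right) = 1 - \left(-30 + 25 a\right) = 31 - 25 a$)
$\frac{1}{y{\left(\frac{1}{2 + 23},69 \right)}} = \frac{1}{31 - \frac{25}{2 + 23}} = \frac{1}{31 - \frac{25}{25}} = \frac{1}{31 - 1} = \frac{1}{30}$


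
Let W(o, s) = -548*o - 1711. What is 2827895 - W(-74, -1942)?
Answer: 2789054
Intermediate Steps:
W(o, s) = -1711 - 548*o
2827895 - W(-74, -1942) = 2827895 - (-1711 - 548*(-74)) = 2827895 - (-1711 + 40552) = 2827895 - 1*38841 = 2827895 - 38841 = 2789054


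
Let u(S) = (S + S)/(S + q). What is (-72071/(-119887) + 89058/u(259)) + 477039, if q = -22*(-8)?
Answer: 17134654262981/31050733 ≈ 5.5183e+5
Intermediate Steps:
q = 176 (q = -1*(-176) = 176)
u(S) = 2*S/(176 + S) (u(S) = (S + S)/(S + 176) = (2*S)/(176 + S) = 2*S/(176 + S))
(-72071/(-119887) + 89058/u(259)) + 477039 = (-72071/(-119887) + 89058/((2*259/(176 + 259)))) + 477039 = (-72071*(-1/119887) + 89058/((2*259/435))) + 477039 = (72071/119887 + 89058/((2*259*(1/435)))) + 477039 = (72071/119887 + 89058/(518/435)) + 477039 = (72071/119887 + 89058*(435/518)) + 477039 = (72071/119887 + 19370115/259) + 477039 = 2322243643394/31050733 + 477039 = 17134654262981/31050733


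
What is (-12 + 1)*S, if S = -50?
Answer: 550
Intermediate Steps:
(-12 + 1)*S = (-12 + 1)*(-50) = -11*(-50) = 550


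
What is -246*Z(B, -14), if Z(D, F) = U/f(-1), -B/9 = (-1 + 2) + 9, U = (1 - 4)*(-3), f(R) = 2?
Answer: -1107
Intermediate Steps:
U = 9 (U = -3*(-3) = 9)
B = -90 (B = -9*((-1 + 2) + 9) = -9*(1 + 9) = -9*10 = -90)
Z(D, F) = 9/2
-246*Z(B, -14) = -246*9/2 = -1107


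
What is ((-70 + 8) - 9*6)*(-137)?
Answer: 15892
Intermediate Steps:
((-70 + 8) - 9*6)*(-137) = (-62 - 54)*(-137) = -116*(-137) = 15892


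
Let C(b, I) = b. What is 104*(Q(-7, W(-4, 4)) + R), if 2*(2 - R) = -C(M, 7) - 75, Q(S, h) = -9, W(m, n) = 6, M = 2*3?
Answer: 3484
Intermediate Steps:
M = 6
R = 85/2 (R = 2 - (-1*6 - 75)/2 = 2 - (-6 - 75)/2 = 2 - ½*(-81) = 2 + 81/2 = 85/2 ≈ 42.500)
104*(Q(-7, W(-4, 4)) + R) = 104*(-9 + 85/2) = 104*(67/2) = 3484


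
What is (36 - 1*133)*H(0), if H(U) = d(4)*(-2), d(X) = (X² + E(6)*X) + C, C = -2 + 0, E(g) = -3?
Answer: 388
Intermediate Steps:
C = -2
d(X) = -2 + X² - 3*X (d(X) = (X² - 3*X) - 2 = -2 + X² - 3*X)
H(U) = -4 (H(U) = (-2 + 4² - 3*4)*(-2) = (-2 + 16 - 12)*(-2) = 2*(-2) = -4)
(36 - 1*133)*H(0) = (36 - 1*133)*(-4) = (36 - 133)*(-4) = -97*(-4) = 388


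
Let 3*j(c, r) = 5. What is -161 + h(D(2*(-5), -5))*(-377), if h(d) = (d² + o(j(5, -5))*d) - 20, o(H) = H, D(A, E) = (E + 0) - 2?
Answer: -20087/3 ≈ -6695.7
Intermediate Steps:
D(A, E) = -2 + E (D(A, E) = E - 2 = -2 + E)
j(c, r) = 5/3 (j(c, r) = (⅓)*5 = 5/3)
h(d) = -20 + d² + 5*d/3 (h(d) = (d² + 5*d/3) - 20 = -20 + d² + 5*d/3)
-161 + h(D(2*(-5), -5))*(-377) = -161 + (-20 + (-2 - 5)² + 5*(-2 - 5)/3)*(-377) = -161 + (-20 + (-7)² + (5/3)*(-7))*(-377) = -161 + (-20 + 49 - 35/3)*(-377) = -161 + (52/3)*(-377) = -161 - 19604/3 = -20087/3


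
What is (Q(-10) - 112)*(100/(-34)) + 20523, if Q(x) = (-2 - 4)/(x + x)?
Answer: 354476/17 ≈ 20852.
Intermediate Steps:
Q(x) = -3/x (Q(x) = -6*1/(2*x) = -3/x)
(Q(-10) - 112)*(100/(-34)) + 20523 = (-3/(-10) - 112)*(100/(-34)) + 20523 = (-3*(-⅒) - 112)*(100*(-1/34)) + 20523 = (3/10 - 112)*(-50/17) + 20523 = -1117/10*(-50/17) + 20523 = 5585/17 + 20523 = 354476/17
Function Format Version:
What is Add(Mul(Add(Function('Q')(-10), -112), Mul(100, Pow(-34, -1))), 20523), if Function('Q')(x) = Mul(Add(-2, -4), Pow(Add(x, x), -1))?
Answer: Rational(354476, 17) ≈ 20852.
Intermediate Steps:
Function('Q')(x) = Mul(-3, Pow(x, -1)) (Function('Q')(x) = Mul(-6, Pow(Mul(2, x), -1)) = Mul(-6, Mul(Rational(1, 2), Pow(x, -1))) = Mul(-3, Pow(x, -1)))
Add(Mul(Add(Function('Q')(-10), -112), Mul(100, Pow(-34, -1))), 20523) = Add(Mul(Add(Mul(-3, Pow(-10, -1)), -112), Mul(100, Pow(-34, -1))), 20523) = Add(Mul(Add(Mul(-3, Rational(-1, 10)), -112), Mul(100, Rational(-1, 34))), 20523) = Add(Mul(Add(Rational(3, 10), -112), Rational(-50, 17)), 20523) = Add(Mul(Rational(-1117, 10), Rational(-50, 17)), 20523) = Add(Rational(5585, 17), 20523) = Rational(354476, 17)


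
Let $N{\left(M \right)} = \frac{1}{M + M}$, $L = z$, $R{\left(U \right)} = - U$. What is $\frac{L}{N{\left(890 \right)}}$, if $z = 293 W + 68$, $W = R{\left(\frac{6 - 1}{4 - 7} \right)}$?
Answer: $\frac{2970820}{3} \approx 9.9027 \cdot 10^{5}$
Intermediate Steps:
$W = \frac{5}{3}$ ($W = - \frac{6 - 1}{4 - 7} = - \frac{5}{-3} = - \frac{5 \left(-1\right)}{3} = \left(-1\right) \left(- \frac{5}{3}\right) = \frac{5}{3} \approx 1.6667$)
$z = \frac{1669}{3}$ ($z = 293 \cdot \frac{5}{3} + 68 = \frac{1465}{3} + 68 = \frac{1669}{3} \approx 556.33$)
$L = \frac{1669}{3} \approx 556.33$
$N{\left(M \right)} = \frac{1}{2 M}$
$\frac{L}{N{\left(890 \right)}} = \frac{1669}{3 \frac{1}{2 \cdot 890}} = \frac{1669}{3 \cdot \frac{1}{2} \cdot \frac{1}{890}} = \frac{1669 \frac{1}{\frac{1}{1780}}}{3} = \frac{1669}{3} \cdot 1780 = \frac{2970820}{3}$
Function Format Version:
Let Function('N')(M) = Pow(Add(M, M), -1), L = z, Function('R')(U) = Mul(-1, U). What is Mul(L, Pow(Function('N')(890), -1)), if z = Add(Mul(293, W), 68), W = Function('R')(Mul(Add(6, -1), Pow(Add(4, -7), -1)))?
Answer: Rational(2970820, 3) ≈ 9.9027e+5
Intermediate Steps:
W = Rational(5, 3) (W = Mul(-1, Mul(Add(6, -1), Pow(Add(4, -7), -1))) = Mul(-1, Mul(5, Pow(-3, -1))) = Mul(-1, Mul(5, Rational(-1, 3))) = Mul(-1, Rational(-5, 3)) = Rational(5, 3) ≈ 1.6667)
z = Rational(1669, 3) (z = Add(Mul(293, Rational(5, 3)), 68) = Add(Rational(1465, 3), 68) = Rational(1669, 3) ≈ 556.33)
L = Rational(1669, 3) ≈ 556.33
Function('N')(M) = Mul(Rational(1, 2), Pow(M, -1)) (Function('N')(M) = Pow(Mul(2, M), -1) = Mul(Rational(1, 2), Pow(M, -1)))
Mul(L, Pow(Function('N')(890), -1)) = Mul(Rational(1669, 3), Pow(Mul(Rational(1, 2), Pow(890, -1)), -1)) = Mul(Rational(1669, 3), Pow(Mul(Rational(1, 2), Rational(1, 890)), -1)) = Mul(Rational(1669, 3), Pow(Rational(1, 1780), -1)) = Mul(Rational(1669, 3), 1780) = Rational(2970820, 3)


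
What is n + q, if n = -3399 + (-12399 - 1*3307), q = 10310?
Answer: -8795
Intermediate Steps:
n = -19105 (n = -3399 + (-12399 - 3307) = -3399 - 15706 = -19105)
n + q = -19105 + 10310 = -8795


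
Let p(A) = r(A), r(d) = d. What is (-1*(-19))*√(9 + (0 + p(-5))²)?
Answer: 19*√34 ≈ 110.79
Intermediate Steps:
p(A) = A
(-1*(-19))*√(9 + (0 + p(-5))²) = (-1*(-19))*√(9 + (0 - 5)²) = 19*√(9 + (-5)²) = 19*√(9 + 25) = 19*√34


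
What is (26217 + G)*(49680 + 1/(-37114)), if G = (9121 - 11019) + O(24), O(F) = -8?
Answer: 6403599081487/5302 ≈ 1.2078e+9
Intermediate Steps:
G = -1906 (G = (9121 - 11019) - 8 = -1898 - 8 = -1906)
(26217 + G)*(49680 + 1/(-37114)) = (26217 - 1906)*(49680 + 1/(-37114)) = 24311*(49680 - 1/37114) = 24311*(1843823519/37114) = 6403599081487/5302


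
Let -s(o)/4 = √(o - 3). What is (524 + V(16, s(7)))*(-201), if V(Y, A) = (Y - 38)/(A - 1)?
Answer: -317446/3 ≈ -1.0582e+5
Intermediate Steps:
s(o) = -4*√(-3 + o) (s(o) = -4*√(o - 3) = -4*√(-3 + o))
V(Y, A) = (-38 + Y)/(-1 + A)
(524 + V(16, s(7)))*(-201) = (524 + (-38 + 16)/(-1 - 4*√(-3 + 7)))*(-201) = (524 - 22/(-1 - 4*√4))*(-201) = (524 - 22/(-1 - 4*2))*(-201) = (524 - 22/(-1 - 8))*(-201) = (524 - 22/(-9))*(-201) = (524 - ⅑*(-22))*(-201) = (524 + 22/9)*(-201) = (4738/9)*(-201) = -317446/3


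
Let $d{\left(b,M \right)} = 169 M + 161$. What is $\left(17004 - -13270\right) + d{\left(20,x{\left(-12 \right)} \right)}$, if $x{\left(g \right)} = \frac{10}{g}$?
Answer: $\frac{181765}{6} \approx 30294.0$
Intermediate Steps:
$d{\left(b,M \right)} = 161 + 169 M$
$\left(17004 - -13270\right) + d{\left(20,x{\left(-12 \right)} \right)} = \left(17004 - -13270\right) + \left(161 + 169 \frac{10}{-12}\right) = \left(17004 + 13270\right) + \left(161 + 169 \cdot 10 \left(- \frac{1}{12}\right)\right) = 30274 + \left(161 + 169 \left(- \frac{5}{6}\right)\right) = 30274 + \left(161 - \frac{845}{6}\right) = 30274 + \frac{121}{6} = \frac{181765}{6}$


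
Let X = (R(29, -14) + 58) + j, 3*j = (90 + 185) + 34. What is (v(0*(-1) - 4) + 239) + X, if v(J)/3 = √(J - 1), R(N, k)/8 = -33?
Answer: 136 + 3*I*√5 ≈ 136.0 + 6.7082*I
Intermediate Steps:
R(N, k) = -264 (R(N, k) = 8*(-33) = -264)
j = 103 (j = ((90 + 185) + 34)/3 = (275 + 34)/3 = (⅓)*309 = 103)
v(J) = 3*√(-1 + J) (v(J) = 3*√(J - 1) = 3*√(-1 + J))
X = -103 (X = (-264 + 58) + 103 = -206 + 103 = -103)
(v(0*(-1) - 4) + 239) + X = (3*√(-1 + (0*(-1) - 4)) + 239) - 103 = (3*√(-1 + (0 - 4)) + 239) - 103 = (3*√(-1 - 4) + 239) - 103 = (3*√(-5) + 239) - 103 = (3*(I*√5) + 239) - 103 = (3*I*√5 + 239) - 103 = (239 + 3*I*√5) - 103 = 136 + 3*I*√5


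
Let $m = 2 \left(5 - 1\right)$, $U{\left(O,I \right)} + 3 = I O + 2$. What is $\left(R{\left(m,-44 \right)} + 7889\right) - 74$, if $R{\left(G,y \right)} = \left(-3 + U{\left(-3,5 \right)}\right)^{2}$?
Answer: $8176$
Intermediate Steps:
$U{\left(O,I \right)} = -1 + I O$ ($U{\left(O,I \right)} = -3 + \left(I O + 2\right) = -3 + \left(2 + I O\right) = -1 + I O$)
$m = 8$ ($m = 2 \cdot 4 = 8$)
$R{\left(G,y \right)} = 361$ ($R{\left(G,y \right)} = \left(-3 + \left(-1 + 5 \left(-3\right)\right)\right)^{2} = \left(-3 - 16\right)^{2} = \left(-19\right)^{2} = 361$)
$\left(R{\left(m,-44 \right)} + 7889\right) - 74 = \left(361 + 7889\right) - 74 = 8250 - 74 = 8176$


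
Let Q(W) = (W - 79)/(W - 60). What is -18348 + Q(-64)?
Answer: -2275009/124 ≈ -18347.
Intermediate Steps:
Q(W) = (-79 + W)/(-60 + W)
-18348 + Q(-64) = -18348 + (-79 - 64)/(-60 - 64) = -18348 - 143/(-124) = -18348 - 1/124*(-143) = -18348 + 143/124 = -2275009/124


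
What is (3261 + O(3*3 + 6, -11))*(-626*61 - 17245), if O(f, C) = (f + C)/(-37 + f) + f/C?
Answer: -1987423074/11 ≈ -1.8067e+8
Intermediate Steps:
O(f, C) = f/C + (C + f)/(-37 + f) (O(f, C) = (C + f)/(-37 + f) + f/C = f/C + (C + f)/(-37 + f))
(3261 + O(3*3 + 6, -11))*(-626*61 - 17245) = (3261 + ((-11)² + (3*3 + 6)² - 37*(3*3 + 6) - 11*(3*3 + 6))/((-11)*(-37 + (3*3 + 6))))*(-626*61 - 17245) = (3261 - (121 + (9 + 6)² - 37*(9 + 6) - 11*(9 + 6))/(11*(-37 + (9 + 6))))*(-38186 - 17245) = (3261 - (121 + 15² - 37*15 - 11*15)/(11*(-37 + 15)))*(-55431) = (3261 - 1/11*(121 + 225 - 555 - 165)/(-22))*(-55431) = (3261 - 1/11*(-1/22)*(-374))*(-55431) = (3261 - 17/11)*(-55431) = (35854/11)*(-55431) = -1987423074/11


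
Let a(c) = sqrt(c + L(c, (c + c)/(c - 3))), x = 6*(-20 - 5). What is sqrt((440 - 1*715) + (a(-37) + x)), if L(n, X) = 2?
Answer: sqrt(-425 + I*sqrt(35)) ≈ 0.1435 + 20.616*I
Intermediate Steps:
x = -150 (x = 6*(-25) = -150)
a(c) = sqrt(2 + c) (a(c) = sqrt(c + 2) = sqrt(2 + c))
sqrt((440 - 1*715) + (a(-37) + x)) = sqrt((440 - 1*715) + (sqrt(2 - 37) - 150)) = sqrt((440 - 715) + (sqrt(-35) - 150)) = sqrt(-275 + (I*sqrt(35) - 150)) = sqrt(-275 + (-150 + I*sqrt(35))) = sqrt(-425 + I*sqrt(35))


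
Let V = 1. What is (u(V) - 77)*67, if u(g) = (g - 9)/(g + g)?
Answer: -5427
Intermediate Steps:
u(g) = (-9 + g)/(2*g) (u(g) = (-9 + g)/((2*g)) = (-9 + g)*(1/(2*g)) = (-9 + g)/(2*g))
(u(V) - 77)*67 = ((½)*(-9 + 1)/1 - 77)*67 = ((½)*1*(-8) - 77)*67 = (-4 - 77)*67 = -81*67 = -5427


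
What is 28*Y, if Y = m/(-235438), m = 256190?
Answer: -512380/16817 ≈ -30.468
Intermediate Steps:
Y = -128095/117719 (Y = 256190/(-235438) = 256190*(-1/235438) = -128095/117719 ≈ -1.0881)
28*Y = 28*(-128095/117719) = -512380/16817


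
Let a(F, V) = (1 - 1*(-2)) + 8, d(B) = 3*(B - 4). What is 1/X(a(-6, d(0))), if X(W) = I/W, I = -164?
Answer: -11/164 ≈ -0.067073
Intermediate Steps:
d(B) = -12 + 3*B (d(B) = 3*(-4 + B) = -12 + 3*B)
a(F, V) = 11 (a(F, V) = (1 + 2) + 8 = 3 + 8 = 11)
X(W) = -164/W
1/X(a(-6, d(0))) = 1/(-164/11) = -11/164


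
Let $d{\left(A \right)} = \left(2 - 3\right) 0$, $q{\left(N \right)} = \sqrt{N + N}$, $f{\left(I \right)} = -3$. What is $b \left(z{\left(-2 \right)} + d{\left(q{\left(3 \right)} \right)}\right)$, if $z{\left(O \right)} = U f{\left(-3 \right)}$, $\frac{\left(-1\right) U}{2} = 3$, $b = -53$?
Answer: $-954$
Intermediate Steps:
$U = -6$ ($U = \left(-2\right) 3 = -6$)
$q{\left(N \right)} = \sqrt{2} \sqrt{N}$ ($q{\left(N \right)} = \sqrt{2 N} = \sqrt{2} \sqrt{N}$)
$d{\left(A \right)} = 0$ ($d{\left(A \right)} = \left(-1\right) 0 = 0$)
$z{\left(O \right)} = 18$ ($z{\left(O \right)} = \left(-6\right) \left(-3\right) = 18$)
$b \left(z{\left(-2 \right)} + d{\left(q{\left(3 \right)} \right)}\right) = - 53 \left(18 + 0\right) = \left(-53\right) 18 = -954$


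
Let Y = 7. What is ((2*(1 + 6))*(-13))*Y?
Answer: -1274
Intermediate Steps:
((2*(1 + 6))*(-13))*Y = ((2*(1 + 6))*(-13))*7 = ((2*7)*(-13))*7 = (14*(-13))*7 = -182*7 = -1274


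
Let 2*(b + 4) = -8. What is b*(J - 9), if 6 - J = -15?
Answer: -96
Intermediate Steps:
J = 21 (J = 6 - 1*(-15) = 6 + 15 = 21)
b = -8 (b = -4 + (½)*(-8) = -4 - 4 = -8)
b*(J - 9) = -8*(21 - 9) = -8*12 = -96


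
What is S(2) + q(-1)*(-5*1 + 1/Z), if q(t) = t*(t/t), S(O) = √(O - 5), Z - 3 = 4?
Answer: 34/7 + I*√3 ≈ 4.8571 + 1.732*I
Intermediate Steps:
Z = 7 (Z = 3 + 4 = 7)
S(O) = √(-5 + O)
q(t) = t (q(t) = t*1 = t)
S(2) + q(-1)*(-5*1 + 1/Z) = √(-5 + 2) - (-5*1 + 1/7) = √(-3) - (-5 + ⅐) = I*√3 - 1*(-34/7) = I*√3 + 34/7 = 34/7 + I*√3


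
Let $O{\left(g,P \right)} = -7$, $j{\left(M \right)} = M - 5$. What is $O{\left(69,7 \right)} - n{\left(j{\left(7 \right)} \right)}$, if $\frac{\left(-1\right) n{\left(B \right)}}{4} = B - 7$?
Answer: $-27$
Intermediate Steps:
$j{\left(M \right)} = -5 + M$
$n{\left(B \right)} = 28 - 4 B$ ($n{\left(B \right)} = - 4 \left(B - 7\right) = - 4 \left(-7 + B\right) = 28 - 4 B$)
$O{\left(69,7 \right)} - n{\left(j{\left(7 \right)} \right)} = -7 - \left(28 - 4 \left(-5 + 7\right)\right) = -7 - \left(28 - 8\right) = -7 - 20 = -27$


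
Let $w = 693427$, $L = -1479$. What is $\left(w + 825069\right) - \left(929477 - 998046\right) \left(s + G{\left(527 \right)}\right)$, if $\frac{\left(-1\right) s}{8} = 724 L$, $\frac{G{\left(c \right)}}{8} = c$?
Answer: $587677892792$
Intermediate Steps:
$G{\left(c \right)} = 8 c$
$s = 8566368$ ($s = - 8 \cdot 724 \left(-1479\right) = \left(-8\right) \left(-1070796\right) = 8566368$)
$\left(w + 825069\right) - \left(929477 - 998046\right) \left(s + G{\left(527 \right)}\right) = \left(693427 + 825069\right) - \left(929477 - 998046\right) \left(8566368 + 8 \cdot 527\right) = 1518496 - - 68569 \left(8566368 + 4216\right) = 1518496 - \left(-68569\right) 8570584 = 1518496 - -587676374296 = 1518496 + 587676374296 = 587677892792$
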